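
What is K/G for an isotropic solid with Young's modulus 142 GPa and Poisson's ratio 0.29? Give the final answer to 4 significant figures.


G = E / (2*(1+nu))
G = 142 / (2*(1+0.29)) = 55.0388 GPa
K = E / (3*(1-2*nu))
K = 142 / (3*(1-2*0.29)) = 112.698 GPa
K/G = 112.698 / 55.0388 = 2.048


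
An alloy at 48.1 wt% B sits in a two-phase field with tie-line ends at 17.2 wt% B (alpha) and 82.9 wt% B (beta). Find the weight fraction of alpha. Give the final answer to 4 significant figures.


f_alpha = (C_beta - C0) / (C_beta - C_alpha)
f_alpha = (82.9 - 48.1) / (82.9 - 17.2)
f_alpha = 0.5297


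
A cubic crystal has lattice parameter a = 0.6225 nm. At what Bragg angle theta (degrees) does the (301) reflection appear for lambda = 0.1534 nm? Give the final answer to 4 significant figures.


d = a / sqrt(h^2+k^2+l^2)
d = 0.6225 / sqrt(10) = 0.196852 nm
lambda = 2*d*sin(theta)  =>  sin(theta) = lambda / (2*d)
sin(theta) = 0.1534 / (2 * 0.196852) = 0.389633
theta = 22.93 deg


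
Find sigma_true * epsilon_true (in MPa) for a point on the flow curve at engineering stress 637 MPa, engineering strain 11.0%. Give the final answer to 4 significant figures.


sigma_true = sigma_eng * (1 + epsilon_eng)
sigma_true = 637 * (1 + 0.11) = 707.07 MPa
epsilon_true = ln(1 + epsilon_eng)
epsilon_true = ln(1 + 0.11) = 0.10436
sigma_true * epsilon_true = 707.07 * 0.10436 = 73.79 MPa


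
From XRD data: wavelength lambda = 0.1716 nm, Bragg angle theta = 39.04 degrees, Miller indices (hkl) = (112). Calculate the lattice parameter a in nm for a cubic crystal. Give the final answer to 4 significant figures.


d = lambda / (2*sin(theta))
d = 0.1716 / (2*sin(39.04 deg))
d = 0.13622 nm
a = d * sqrt(h^2+k^2+l^2) = 0.13622 * sqrt(6)
a = 0.3337 nm


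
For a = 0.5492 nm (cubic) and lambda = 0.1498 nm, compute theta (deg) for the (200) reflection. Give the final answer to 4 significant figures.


d = a / sqrt(h^2+k^2+l^2)
d = 0.5492 / sqrt(4) = 0.2746 nm
lambda = 2*d*sin(theta)  =>  sin(theta) = lambda / (2*d)
sin(theta) = 0.1498 / (2 * 0.2746) = 0.27276
theta = 15.83 deg


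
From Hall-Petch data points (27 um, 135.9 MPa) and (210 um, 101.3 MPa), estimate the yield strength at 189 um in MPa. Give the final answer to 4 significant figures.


sigma_y = sigma0 + k / sqrt(d)
1/sqrt(d1) = 1/sqrt(2.7e-05) = 192.45;  1/sqrt(d2) = 69.0066
k = (sigma1 - sigma2) / (1/sqrt(d1) - 1/sqrt(d2)) = (135.9 - 101.3) / (192.45 - 69.0066) = 0.28029 MPa*m^0.5
sigma0 = sigma1 - k/sqrt(d1) = 135.9 - 0.28029*192.45 = 81.9581 MPa
sigma_y(d3) = 81.9581 + 0.28029 / sqrt(1.89e-04) = 102.3 MPa


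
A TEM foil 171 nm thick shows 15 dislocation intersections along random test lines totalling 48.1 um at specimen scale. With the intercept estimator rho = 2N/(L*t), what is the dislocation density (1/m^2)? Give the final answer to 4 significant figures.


rho = 2N / (L * t)
L = 48.1 um = 4.81e-05 m, t = 171 nm = 1.71e-07 m
rho = 2 * 15 / (4.81e-05 * 1.71e-07)
rho = 3.647e+12 1/m^2


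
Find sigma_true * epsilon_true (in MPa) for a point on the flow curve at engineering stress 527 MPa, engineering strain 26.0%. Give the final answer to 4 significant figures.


sigma_true = sigma_eng * (1 + epsilon_eng)
sigma_true = 527 * (1 + 0.26) = 664.02 MPa
epsilon_true = ln(1 + epsilon_eng)
epsilon_true = ln(1 + 0.26) = 0.231112
sigma_true * epsilon_true = 664.02 * 0.231112 = 153.5 MPa


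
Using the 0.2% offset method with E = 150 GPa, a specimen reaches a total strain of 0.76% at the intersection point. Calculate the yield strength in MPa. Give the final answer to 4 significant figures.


Offset strain = 0.002
Elastic strain at yield = total_strain - offset = 7.6e-03 - 0.002 = 5.6e-03
sigma_y = E * elastic_strain = 150000 * 5.6e-03
sigma_y = 840 MPa


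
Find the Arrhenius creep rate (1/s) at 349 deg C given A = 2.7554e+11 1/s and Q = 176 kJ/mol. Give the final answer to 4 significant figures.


rate = A * exp(-Q / (R*T))
T = 349 + 273.15 = 622.15 K
rate = 2.7554e+11 * exp(-176e3 / (8.314 * 622.15))
rate = 4.603e-04 1/s


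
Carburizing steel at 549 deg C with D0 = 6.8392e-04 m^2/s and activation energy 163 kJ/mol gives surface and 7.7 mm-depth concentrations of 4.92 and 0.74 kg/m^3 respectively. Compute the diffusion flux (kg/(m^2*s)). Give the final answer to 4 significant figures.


Step 1: D = D0 * exp(-Qd/(R*T))
T = 549 + 273.15 = 822.15 K
D = 6.8392e-04 * exp(-163e3 / (8.314 * 822.15)) = 3.00994e-14 m^2/s
Step 2: J = D * (C1 - C2) / dx
J = 3.00994e-14 * (4.92 - 0.74) / 7.7e-03
J = 1.634e-11 kg/(m^2*s)


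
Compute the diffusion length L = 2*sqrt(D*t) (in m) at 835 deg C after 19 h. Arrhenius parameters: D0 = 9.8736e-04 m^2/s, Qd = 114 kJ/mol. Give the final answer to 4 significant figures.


Step 1: D = D0 * exp(-Qd/(R*T))
T = 1108.15 K
D = 9.8736e-04 * exp(-114e3 / (8.314 * 1108.15)) = 4.17529e-09 m^2/s
Step 2: L = 2*sqrt(D*t)
t = 19 h = 68400 s
L = 2*sqrt(4.17529e-09 * 68400) = 0.0338 m


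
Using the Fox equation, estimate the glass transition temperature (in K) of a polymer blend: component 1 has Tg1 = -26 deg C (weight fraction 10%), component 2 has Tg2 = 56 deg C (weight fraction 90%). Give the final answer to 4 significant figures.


1/Tg = w1/Tg1 + w2/Tg2 (in Kelvin)
Tg1 = 247.15 K, Tg2 = 329.15 K
1/Tg = 0.1/247.15 + 0.9/329.15
Tg = 318.6 K


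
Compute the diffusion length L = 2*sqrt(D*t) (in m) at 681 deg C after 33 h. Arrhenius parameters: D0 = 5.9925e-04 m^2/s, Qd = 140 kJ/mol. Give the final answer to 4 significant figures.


Step 1: D = D0 * exp(-Qd/(R*T))
T = 954.15 K
D = 5.9925e-04 * exp(-140e3 / (8.314 * 954.15)) = 1.2974e-11 m^2/s
Step 2: L = 2*sqrt(D*t)
t = 33 h = 118800 s
L = 2*sqrt(1.2974e-11 * 118800) = 2.483e-03 m


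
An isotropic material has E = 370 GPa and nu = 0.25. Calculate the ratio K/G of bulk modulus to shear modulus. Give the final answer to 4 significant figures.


G = E / (2*(1+nu))
G = 370 / (2*(1+0.25)) = 148 GPa
K = E / (3*(1-2*nu))
K = 370 / (3*(1-2*0.25)) = 246.667 GPa
K/G = 246.667 / 148 = 1.667


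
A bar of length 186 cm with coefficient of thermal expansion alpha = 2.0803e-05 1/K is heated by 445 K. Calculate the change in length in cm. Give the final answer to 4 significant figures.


dL = L0 * alpha * dT
dL = 186 * 2.0803e-05 * 445
dL = 1.722 cm


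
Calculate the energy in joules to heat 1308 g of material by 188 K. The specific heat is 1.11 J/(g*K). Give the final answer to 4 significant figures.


Q = m * cp * dT
Q = 1308 * 1.11 * 188
Q = 273000 J


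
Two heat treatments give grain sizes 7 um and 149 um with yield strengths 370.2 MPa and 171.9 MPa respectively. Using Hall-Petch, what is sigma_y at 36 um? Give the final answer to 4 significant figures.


sigma_y = sigma0 + k / sqrt(d)
1/sqrt(d1) = 1/sqrt(7e-06) = 377.964;  1/sqrt(d2) = 81.9232
k = (sigma1 - sigma2) / (1/sqrt(d1) - 1/sqrt(d2)) = (370.2 - 171.9) / (377.964 - 81.9232) = 0.669839 MPa*m^0.5
sigma0 = sigma1 - k/sqrt(d1) = 370.2 - 0.669839*377.964 = 117.025 MPa
sigma_y(d3) = 117.025 + 0.669839 / sqrt(3.6e-05) = 228.7 MPa


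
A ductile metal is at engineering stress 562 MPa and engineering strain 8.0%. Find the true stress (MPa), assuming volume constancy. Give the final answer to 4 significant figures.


sigma_true = sigma_eng * (1 + epsilon_eng)
sigma_true = 562 * (1 + 0.08)
sigma_true = 607 MPa


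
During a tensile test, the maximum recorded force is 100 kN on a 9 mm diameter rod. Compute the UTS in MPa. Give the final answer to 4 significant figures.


A0 = pi*(d/2)^2 = pi*(9/2)^2 = 63.6173 mm^2
UTS = F_max / A0 = 100*1000 / 63.6173
UTS = 1572 MPa


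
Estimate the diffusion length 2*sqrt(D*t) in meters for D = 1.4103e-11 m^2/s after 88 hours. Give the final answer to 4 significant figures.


t = 88 hr = 316800 s
Diffusion length = 2*sqrt(D*t)
= 2*sqrt(1.4103e-11 * 316800)
= 4.227e-03 m


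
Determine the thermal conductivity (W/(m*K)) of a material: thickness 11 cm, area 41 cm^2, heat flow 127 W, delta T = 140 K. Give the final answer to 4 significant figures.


k = Q*L / (A*dT)
L = 0.11 m, A = 4.1e-03 m^2
k = 127 * 0.11 / (4.1e-03 * 140)
k = 24.34 W/(m*K)


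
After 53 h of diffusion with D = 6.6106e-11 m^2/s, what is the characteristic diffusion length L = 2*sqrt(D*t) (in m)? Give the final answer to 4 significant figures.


t = 53 hr = 190800 s
Diffusion length = 2*sqrt(D*t)
= 2*sqrt(6.6106e-11 * 190800)
= 7.103e-03 m


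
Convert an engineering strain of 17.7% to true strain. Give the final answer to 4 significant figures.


epsilon_true = ln(1 + epsilon_eng)
epsilon_true = ln(1 + 0.177)
epsilon_true = 0.163


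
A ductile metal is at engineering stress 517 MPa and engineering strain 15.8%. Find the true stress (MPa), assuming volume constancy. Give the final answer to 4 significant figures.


sigma_true = sigma_eng * (1 + epsilon_eng)
sigma_true = 517 * (1 + 0.158)
sigma_true = 598.7 MPa


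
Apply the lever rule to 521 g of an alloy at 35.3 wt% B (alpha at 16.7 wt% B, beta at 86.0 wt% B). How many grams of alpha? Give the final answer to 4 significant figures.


f_alpha = (C_beta - C0) / (C_beta - C_alpha)
f_alpha = (86.0 - 35.3) / (86.0 - 16.7) = 0.731602
m_alpha = f_alpha * m_total = 0.731602 * 521 = 381.2 g


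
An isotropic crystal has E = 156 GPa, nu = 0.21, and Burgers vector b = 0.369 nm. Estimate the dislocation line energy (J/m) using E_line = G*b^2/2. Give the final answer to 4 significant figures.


Step 1: G = E / (2*(1+nu))
G = 156 / (2*(1+0.21)) = 64.4628 GPa = 6.44628e+10 Pa
Step 2: E_line = G*b^2/2
b = 0.369 nm = 3.69e-10 m
E_line = 0.5 * 6.44628e+10 * (3.69e-10)^2 = 4.389e-09 J/m


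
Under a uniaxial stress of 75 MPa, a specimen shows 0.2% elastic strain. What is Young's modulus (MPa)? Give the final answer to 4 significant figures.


E = sigma / epsilon
epsilon = 0.2% = 2e-03
E = 75 / 2e-03
E = 37500 MPa


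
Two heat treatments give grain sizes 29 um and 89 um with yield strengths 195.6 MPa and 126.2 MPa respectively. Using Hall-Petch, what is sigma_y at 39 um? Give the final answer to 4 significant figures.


sigma_y = sigma0 + k / sqrt(d)
1/sqrt(d1) = 1/sqrt(2.9e-05) = 185.695;  1/sqrt(d2) = 106
k = (sigma1 - sigma2) / (1/sqrt(d1) - 1/sqrt(d2)) = (195.6 - 126.2) / (185.695 - 106) = 0.870814 MPa*m^0.5
sigma0 = sigma1 - k/sqrt(d1) = 195.6 - 0.870814*185.695 = 33.8939 MPa
sigma_y(d3) = 33.8939 + 0.870814 / sqrt(3.9e-05) = 173.3 MPa


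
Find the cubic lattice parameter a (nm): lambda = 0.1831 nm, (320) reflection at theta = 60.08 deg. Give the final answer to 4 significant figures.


d = lambda / (2*sin(theta))
d = 0.1831 / (2*sin(60.08 deg))
d = 0.105628 nm
a = d * sqrt(h^2+k^2+l^2) = 0.105628 * sqrt(13)
a = 0.3808 nm


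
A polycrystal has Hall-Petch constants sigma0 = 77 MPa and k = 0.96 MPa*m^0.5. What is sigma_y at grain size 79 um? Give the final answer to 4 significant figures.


sigma_y = sigma0 + k / sqrt(d)
d = 79 um = 7.9e-05 m
sigma_y = 77 + 0.96 / sqrt(7.9e-05)
sigma_y = 185 MPa


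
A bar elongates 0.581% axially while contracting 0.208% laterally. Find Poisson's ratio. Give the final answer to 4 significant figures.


nu = -epsilon_lat / epsilon_axial
Lateral strain is contraction (negative), so using magnitudes:
nu = 0.208 / 0.581
nu = 0.358


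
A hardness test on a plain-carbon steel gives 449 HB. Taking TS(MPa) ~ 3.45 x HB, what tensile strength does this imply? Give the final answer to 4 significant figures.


TS (MPa) = 3.45 * HB
TS = 3.45 * 449
TS = 1549 MPa


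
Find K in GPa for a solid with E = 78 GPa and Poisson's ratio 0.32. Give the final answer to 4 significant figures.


K = E / (3*(1-2*nu))
K = 78 / (3*(1-2*0.32))
K = 72.22 GPa


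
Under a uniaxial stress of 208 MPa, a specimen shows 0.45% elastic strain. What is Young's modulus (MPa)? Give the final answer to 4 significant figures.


E = sigma / epsilon
epsilon = 0.45% = 4.5e-03
E = 208 / 4.5e-03
E = 46220 MPa


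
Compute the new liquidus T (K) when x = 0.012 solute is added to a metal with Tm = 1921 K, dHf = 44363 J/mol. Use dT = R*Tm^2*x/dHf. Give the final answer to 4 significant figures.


dT = R*Tm^2*x / dHf
dT = 8.314 * 1921^2 * 0.012 / 44363
dT = 8.29899 K
T_new = 1921 - 8.29899 = 1913 K


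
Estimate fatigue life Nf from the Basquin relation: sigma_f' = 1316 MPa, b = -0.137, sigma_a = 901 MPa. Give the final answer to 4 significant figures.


sigma_a = sigma_f' * (2*Nf)^b
2*Nf = (sigma_a / sigma_f')^(1/b)
2*Nf = (901 / 1316)^(1/-0.137)
2*Nf = 15.8839
Nf = 7.942 cycles


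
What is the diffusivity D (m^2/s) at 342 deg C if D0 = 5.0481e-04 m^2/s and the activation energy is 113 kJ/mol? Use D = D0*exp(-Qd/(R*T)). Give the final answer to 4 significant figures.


D = D0 * exp(-Qd / (R*T))
T = 615.15 K
D = 5.0481e-04 * exp(-113e3 / (8.314 * 615.15))
D = 1.281e-13 m^2/s


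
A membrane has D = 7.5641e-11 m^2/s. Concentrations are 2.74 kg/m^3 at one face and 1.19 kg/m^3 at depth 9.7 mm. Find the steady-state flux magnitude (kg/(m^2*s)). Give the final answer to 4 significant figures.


J = -D * (dC/dx) = D * (C1 - C2) / dx
J = 7.5641e-11 * (2.74 - 1.19) / 9.7e-03
J = 1.209e-08 kg/(m^2*s)


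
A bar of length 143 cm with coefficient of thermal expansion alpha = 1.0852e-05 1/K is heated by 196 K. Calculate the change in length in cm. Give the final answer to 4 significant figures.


dL = L0 * alpha * dT
dL = 143 * 1.0852e-05 * 196
dL = 0.3042 cm


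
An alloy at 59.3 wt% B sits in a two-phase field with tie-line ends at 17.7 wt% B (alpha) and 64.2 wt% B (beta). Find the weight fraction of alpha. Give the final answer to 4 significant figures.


f_alpha = (C_beta - C0) / (C_beta - C_alpha)
f_alpha = (64.2 - 59.3) / (64.2 - 17.7)
f_alpha = 0.1054


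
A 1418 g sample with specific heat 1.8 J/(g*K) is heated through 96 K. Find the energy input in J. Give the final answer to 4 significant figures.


Q = m * cp * dT
Q = 1418 * 1.8 * 96
Q = 245000 J


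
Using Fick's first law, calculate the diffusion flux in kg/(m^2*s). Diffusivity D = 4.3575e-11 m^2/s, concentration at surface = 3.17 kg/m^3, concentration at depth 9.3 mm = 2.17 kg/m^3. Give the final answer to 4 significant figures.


J = -D * (dC/dx) = D * (C1 - C2) / dx
J = 4.3575e-11 * (3.17 - 2.17) / 9.3e-03
J = 4.685e-09 kg/(m^2*s)


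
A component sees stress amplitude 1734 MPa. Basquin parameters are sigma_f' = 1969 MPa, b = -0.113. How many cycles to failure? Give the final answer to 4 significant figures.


sigma_a = sigma_f' * (2*Nf)^b
2*Nf = (sigma_a / sigma_f')^(1/b)
2*Nf = (1734 / 1969)^(1/-0.113)
2*Nf = 3.0794
Nf = 1.54 cycles


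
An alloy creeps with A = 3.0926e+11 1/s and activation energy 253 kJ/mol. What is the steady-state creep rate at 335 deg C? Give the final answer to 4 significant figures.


rate = A * exp(-Q / (R*T))
T = 335 + 273.15 = 608.15 K
rate = 3.0926e+11 * exp(-253e3 / (8.314 * 608.15))
rate = 5.743e-11 1/s


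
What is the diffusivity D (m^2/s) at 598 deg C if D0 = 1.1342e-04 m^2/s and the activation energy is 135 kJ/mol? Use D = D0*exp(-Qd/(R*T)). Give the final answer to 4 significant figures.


D = D0 * exp(-Qd / (R*T))
T = 871.15 K
D = 1.1342e-04 * exp(-135e3 / (8.314 * 871.15))
D = 9.114e-13 m^2/s


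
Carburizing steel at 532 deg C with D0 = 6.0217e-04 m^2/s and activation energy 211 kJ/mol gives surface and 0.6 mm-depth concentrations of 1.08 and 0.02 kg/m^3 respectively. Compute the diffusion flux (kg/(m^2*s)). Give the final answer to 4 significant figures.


Step 1: D = D0 * exp(-Qd/(R*T))
T = 532 + 273.15 = 805.15 K
D = 6.0217e-04 * exp(-211e3 / (8.314 * 805.15)) = 1.23157e-17 m^2/s
Step 2: J = D * (C1 - C2) / dx
J = 1.23157e-17 * (1.08 - 0.02) / 6e-04
J = 2.176e-14 kg/(m^2*s)


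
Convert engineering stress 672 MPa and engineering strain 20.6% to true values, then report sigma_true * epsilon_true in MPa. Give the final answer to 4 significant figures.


sigma_true = sigma_eng * (1 + epsilon_eng)
sigma_true = 672 * (1 + 0.206) = 810.432 MPa
epsilon_true = ln(1 + epsilon_eng)
epsilon_true = ln(1 + 0.206) = 0.187309
sigma_true * epsilon_true = 810.432 * 0.187309 = 151.8 MPa


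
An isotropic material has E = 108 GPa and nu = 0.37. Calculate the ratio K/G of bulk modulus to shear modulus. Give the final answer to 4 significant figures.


G = E / (2*(1+nu))
G = 108 / (2*(1+0.37)) = 39.4161 GPa
K = E / (3*(1-2*nu))
K = 108 / (3*(1-2*0.37)) = 138.462 GPa
K/G = 138.462 / 39.4161 = 3.513


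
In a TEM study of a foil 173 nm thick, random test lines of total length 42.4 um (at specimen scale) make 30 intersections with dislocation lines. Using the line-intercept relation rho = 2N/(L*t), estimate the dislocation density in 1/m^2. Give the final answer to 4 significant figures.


rho = 2N / (L * t)
L = 42.4 um = 4.24e-05 m, t = 173 nm = 1.73e-07 m
rho = 2 * 30 / (4.24e-05 * 1.73e-07)
rho = 8.18e+12 1/m^2


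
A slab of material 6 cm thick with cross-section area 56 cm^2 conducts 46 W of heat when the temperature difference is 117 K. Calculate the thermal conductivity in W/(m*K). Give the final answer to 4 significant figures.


k = Q*L / (A*dT)
L = 0.06 m, A = 5.6e-03 m^2
k = 46 * 0.06 / (5.6e-03 * 117)
k = 4.212 W/(m*K)


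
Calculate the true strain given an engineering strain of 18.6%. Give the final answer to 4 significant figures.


epsilon_true = ln(1 + epsilon_eng)
epsilon_true = ln(1 + 0.186)
epsilon_true = 0.1706


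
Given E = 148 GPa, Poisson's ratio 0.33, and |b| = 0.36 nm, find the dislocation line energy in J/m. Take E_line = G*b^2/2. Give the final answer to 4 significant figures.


Step 1: G = E / (2*(1+nu))
G = 148 / (2*(1+0.33)) = 55.6391 GPa = 5.56391e+10 Pa
Step 2: E_line = G*b^2/2
b = 0.36 nm = 3.6e-10 m
E_line = 0.5 * 5.56391e+10 * (3.6e-10)^2 = 3.605e-09 J/m


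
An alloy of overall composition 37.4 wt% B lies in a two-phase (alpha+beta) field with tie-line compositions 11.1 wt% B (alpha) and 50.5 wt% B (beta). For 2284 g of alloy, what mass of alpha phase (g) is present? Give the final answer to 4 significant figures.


f_alpha = (C_beta - C0) / (C_beta - C_alpha)
f_alpha = (50.5 - 37.4) / (50.5 - 11.1) = 0.332487
m_alpha = f_alpha * m_total = 0.332487 * 2284 = 759.4 g


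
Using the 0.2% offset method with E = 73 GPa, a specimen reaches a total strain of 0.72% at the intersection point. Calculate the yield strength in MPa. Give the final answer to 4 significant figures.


Offset strain = 0.002
Elastic strain at yield = total_strain - offset = 7.2e-03 - 0.002 = 5.2e-03
sigma_y = E * elastic_strain = 73000 * 5.2e-03
sigma_y = 379.6 MPa


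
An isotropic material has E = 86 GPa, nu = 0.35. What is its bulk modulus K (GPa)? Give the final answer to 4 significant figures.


K = E / (3*(1-2*nu))
K = 86 / (3*(1-2*0.35))
K = 95.56 GPa


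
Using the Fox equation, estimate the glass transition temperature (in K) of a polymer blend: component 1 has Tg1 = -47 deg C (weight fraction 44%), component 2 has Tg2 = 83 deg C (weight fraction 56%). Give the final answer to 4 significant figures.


1/Tg = w1/Tg1 + w2/Tg2 (in Kelvin)
Tg1 = 226.15 K, Tg2 = 356.15 K
1/Tg = 0.44/226.15 + 0.56/356.15
Tg = 284.3 K


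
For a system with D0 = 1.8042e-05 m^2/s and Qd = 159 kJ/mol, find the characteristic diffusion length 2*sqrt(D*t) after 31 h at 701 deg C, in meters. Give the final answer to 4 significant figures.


Step 1: D = D0 * exp(-Qd/(R*T))
T = 974.15 K
D = 1.8042e-05 * exp(-159e3 / (8.314 * 974.15)) = 5.37378e-14 m^2/s
Step 2: L = 2*sqrt(D*t)
t = 31 h = 111600 s
L = 2*sqrt(5.37378e-14 * 111600) = 1.549e-04 m


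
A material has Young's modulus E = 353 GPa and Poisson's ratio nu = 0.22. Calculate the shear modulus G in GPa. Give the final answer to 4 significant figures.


G = E / (2*(1+nu))
G = 353 / (2*(1+0.22))
G = 144.7 GPa


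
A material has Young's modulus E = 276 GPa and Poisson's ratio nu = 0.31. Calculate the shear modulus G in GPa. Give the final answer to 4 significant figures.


G = E / (2*(1+nu))
G = 276 / (2*(1+0.31))
G = 105.3 GPa


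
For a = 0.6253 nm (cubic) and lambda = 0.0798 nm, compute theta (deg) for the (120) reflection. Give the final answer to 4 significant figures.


d = a / sqrt(h^2+k^2+l^2)
d = 0.6253 / sqrt(5) = 0.279643 nm
lambda = 2*d*sin(theta)  =>  sin(theta) = lambda / (2*d)
sin(theta) = 0.0798 / (2 * 0.279643) = 0.142682
theta = 8.203 deg


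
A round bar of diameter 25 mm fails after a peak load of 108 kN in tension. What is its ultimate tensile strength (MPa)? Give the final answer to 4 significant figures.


A0 = pi*(d/2)^2 = pi*(25/2)^2 = 490.874 mm^2
UTS = F_max / A0 = 108*1000 / 490.874
UTS = 220 MPa


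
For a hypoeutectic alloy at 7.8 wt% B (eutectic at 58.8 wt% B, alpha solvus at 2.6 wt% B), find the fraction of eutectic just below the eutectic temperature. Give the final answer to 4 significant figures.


f_primary = (C_e - C0) / (C_e - C_alpha_max)
f_primary = (58.8 - 7.8) / (58.8 - 2.6)
f_primary = 0.907473
f_eutectic = 1 - 0.907473 = 0.09253


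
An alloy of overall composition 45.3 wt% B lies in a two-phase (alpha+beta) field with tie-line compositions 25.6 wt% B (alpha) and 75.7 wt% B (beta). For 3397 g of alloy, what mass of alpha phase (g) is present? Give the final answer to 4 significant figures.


f_alpha = (C_beta - C0) / (C_beta - C_alpha)
f_alpha = (75.7 - 45.3) / (75.7 - 25.6) = 0.606786
m_alpha = f_alpha * m_total = 0.606786 * 3397 = 2061 g


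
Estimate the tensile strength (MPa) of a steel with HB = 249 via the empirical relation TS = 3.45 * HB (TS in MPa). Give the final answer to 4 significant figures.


TS (MPa) = 3.45 * HB
TS = 3.45 * 249
TS = 859.1 MPa


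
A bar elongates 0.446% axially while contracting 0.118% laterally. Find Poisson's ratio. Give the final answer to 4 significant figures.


nu = -epsilon_lat / epsilon_axial
Lateral strain is contraction (negative), so using magnitudes:
nu = 0.118 / 0.446
nu = 0.2646


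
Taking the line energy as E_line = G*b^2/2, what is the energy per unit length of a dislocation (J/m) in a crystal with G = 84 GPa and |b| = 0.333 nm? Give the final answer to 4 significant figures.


E = G*b^2/2
b = 0.333 nm = 3.33e-10 m
G = 84 GPa = 8.4e+10 Pa
E = 0.5 * 8.4e+10 * (3.33e-10)^2
E = 4.657e-09 J/m


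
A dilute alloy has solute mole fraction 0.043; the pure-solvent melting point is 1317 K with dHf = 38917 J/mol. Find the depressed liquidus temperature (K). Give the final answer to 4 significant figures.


dT = R*Tm^2*x / dHf
dT = 8.314 * 1317^2 * 0.043 / 38917
dT = 15.9335 K
T_new = 1317 - 15.9335 = 1301 K


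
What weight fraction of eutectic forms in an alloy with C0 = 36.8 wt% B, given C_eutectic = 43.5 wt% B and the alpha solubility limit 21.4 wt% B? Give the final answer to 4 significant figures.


f_primary = (C_e - C0) / (C_e - C_alpha_max)
f_primary = (43.5 - 36.8) / (43.5 - 21.4)
f_primary = 0.303167
f_eutectic = 1 - 0.303167 = 0.6968


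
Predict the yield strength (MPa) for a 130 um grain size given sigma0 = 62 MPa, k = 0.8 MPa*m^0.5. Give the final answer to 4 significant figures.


sigma_y = sigma0 + k / sqrt(d)
d = 130 um = 1.3e-04 m
sigma_y = 62 + 0.8 / sqrt(1.3e-04)
sigma_y = 132.2 MPa


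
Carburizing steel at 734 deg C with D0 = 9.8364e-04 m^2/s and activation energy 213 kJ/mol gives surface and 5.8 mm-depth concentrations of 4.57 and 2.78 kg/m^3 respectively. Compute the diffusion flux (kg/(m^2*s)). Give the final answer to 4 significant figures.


Step 1: D = D0 * exp(-Qd/(R*T))
T = 734 + 273.15 = 1007.15 K
D = 9.8364e-04 * exp(-213e3 / (8.314 * 1007.15)) = 8.81952e-15 m^2/s
Step 2: J = D * (C1 - C2) / dx
J = 8.81952e-15 * (4.57 - 2.78) / 5.8e-03
J = 2.722e-12 kg/(m^2*s)


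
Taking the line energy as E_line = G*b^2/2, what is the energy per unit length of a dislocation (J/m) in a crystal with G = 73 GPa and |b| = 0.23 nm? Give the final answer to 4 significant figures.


E = G*b^2/2
b = 0.23 nm = 2.3e-10 m
G = 73 GPa = 7.3e+10 Pa
E = 0.5 * 7.3e+10 * (2.3e-10)^2
E = 1.931e-09 J/m


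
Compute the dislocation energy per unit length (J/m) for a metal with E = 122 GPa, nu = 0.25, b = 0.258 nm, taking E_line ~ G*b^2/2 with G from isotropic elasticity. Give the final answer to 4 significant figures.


Step 1: G = E / (2*(1+nu))
G = 122 / (2*(1+0.25)) = 48.8 GPa = 4.88e+10 Pa
Step 2: E_line = G*b^2/2
b = 0.258 nm = 2.58e-10 m
E_line = 0.5 * 4.88e+10 * (2.58e-10)^2 = 1.624e-09 J/m


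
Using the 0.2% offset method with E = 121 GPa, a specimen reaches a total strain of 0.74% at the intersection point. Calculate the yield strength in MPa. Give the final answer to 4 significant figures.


Offset strain = 0.002
Elastic strain at yield = total_strain - offset = 7.4e-03 - 0.002 = 5.4e-03
sigma_y = E * elastic_strain = 121000 * 5.4e-03
sigma_y = 653.4 MPa


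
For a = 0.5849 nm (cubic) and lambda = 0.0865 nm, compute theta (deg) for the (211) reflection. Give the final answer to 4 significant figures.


d = a / sqrt(h^2+k^2+l^2)
d = 0.5849 / sqrt(6) = 0.238784 nm
lambda = 2*d*sin(theta)  =>  sin(theta) = lambda / (2*d)
sin(theta) = 0.0865 / (2 * 0.238784) = 0.181126
theta = 10.44 deg


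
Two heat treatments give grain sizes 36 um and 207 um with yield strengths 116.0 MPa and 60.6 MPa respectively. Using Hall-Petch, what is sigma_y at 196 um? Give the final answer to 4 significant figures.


sigma_y = sigma0 + k / sqrt(d)
1/sqrt(d1) = 1/sqrt(3.6e-05) = 166.667;  1/sqrt(d2) = 69.5048
k = (sigma1 - sigma2) / (1/sqrt(d1) - 1/sqrt(d2)) = (116.0 - 60.6) / (166.667 - 69.5048) = 0.570183 MPa*m^0.5
sigma0 = sigma1 - k/sqrt(d1) = 116.0 - 0.570183*166.667 = 20.9696 MPa
sigma_y(d3) = 20.9696 + 0.570183 / sqrt(1.96e-04) = 61.7 MPa


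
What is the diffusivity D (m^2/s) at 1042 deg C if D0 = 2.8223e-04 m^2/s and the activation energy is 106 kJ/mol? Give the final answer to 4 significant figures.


D = D0 * exp(-Qd / (R*T))
T = 1315.15 K
D = 2.8223e-04 * exp(-106e3 / (8.314 * 1315.15))
D = 1.739e-08 m^2/s


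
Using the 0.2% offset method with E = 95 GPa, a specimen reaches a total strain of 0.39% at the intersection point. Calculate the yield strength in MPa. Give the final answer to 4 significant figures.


Offset strain = 0.002
Elastic strain at yield = total_strain - offset = 3.9e-03 - 0.002 = 1.9e-03
sigma_y = E * elastic_strain = 95000 * 1.9e-03
sigma_y = 180.5 MPa


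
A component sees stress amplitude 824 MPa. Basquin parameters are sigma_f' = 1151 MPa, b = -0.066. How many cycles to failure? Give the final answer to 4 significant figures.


sigma_a = sigma_f' * (2*Nf)^b
2*Nf = (sigma_a / sigma_f')^(1/b)
2*Nf = (824 / 1151)^(1/-0.066)
2*Nf = 158.203
Nf = 79.1 cycles


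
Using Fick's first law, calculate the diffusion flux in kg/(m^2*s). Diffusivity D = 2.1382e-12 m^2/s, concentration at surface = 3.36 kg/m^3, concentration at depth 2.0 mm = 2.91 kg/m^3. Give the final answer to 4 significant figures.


J = -D * (dC/dx) = D * (C1 - C2) / dx
J = 2.1382e-12 * (3.36 - 2.91) / 2e-03
J = 4.811e-10 kg/(m^2*s)


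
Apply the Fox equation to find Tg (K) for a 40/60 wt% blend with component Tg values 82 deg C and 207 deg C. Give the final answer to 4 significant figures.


1/Tg = w1/Tg1 + w2/Tg2 (in Kelvin)
Tg1 = 355.15 K, Tg2 = 480.15 K
1/Tg = 0.4/355.15 + 0.6/480.15
Tg = 420.9 K


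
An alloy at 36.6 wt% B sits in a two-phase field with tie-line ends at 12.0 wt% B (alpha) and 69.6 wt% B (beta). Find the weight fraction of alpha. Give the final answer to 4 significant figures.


f_alpha = (C_beta - C0) / (C_beta - C_alpha)
f_alpha = (69.6 - 36.6) / (69.6 - 12.0)
f_alpha = 0.5729


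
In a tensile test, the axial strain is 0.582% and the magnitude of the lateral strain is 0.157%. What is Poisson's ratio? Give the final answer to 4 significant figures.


nu = -epsilon_lat / epsilon_axial
Lateral strain is contraction (negative), so using magnitudes:
nu = 0.157 / 0.582
nu = 0.2698


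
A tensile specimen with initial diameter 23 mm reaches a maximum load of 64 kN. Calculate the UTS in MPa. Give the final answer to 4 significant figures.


A0 = pi*(d/2)^2 = pi*(23/2)^2 = 415.476 mm^2
UTS = F_max / A0 = 64*1000 / 415.476
UTS = 154 MPa


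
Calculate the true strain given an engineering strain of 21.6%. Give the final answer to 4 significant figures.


epsilon_true = ln(1 + epsilon_eng)
epsilon_true = ln(1 + 0.216)
epsilon_true = 0.1956


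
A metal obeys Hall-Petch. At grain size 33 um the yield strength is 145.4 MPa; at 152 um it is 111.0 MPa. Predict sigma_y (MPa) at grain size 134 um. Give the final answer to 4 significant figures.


sigma_y = sigma0 + k / sqrt(d)
1/sqrt(d1) = 1/sqrt(3.3e-05) = 174.078;  1/sqrt(d2) = 81.1107
k = (sigma1 - sigma2) / (1/sqrt(d1) - 1/sqrt(d2)) = (145.4 - 111.0) / (174.078 - 81.1107) = 0.370024 MPa*m^0.5
sigma0 = sigma1 - k/sqrt(d1) = 145.4 - 0.370024*174.078 = 80.9871 MPa
sigma_y(d3) = 80.9871 + 0.370024 / sqrt(1.34e-04) = 113 MPa


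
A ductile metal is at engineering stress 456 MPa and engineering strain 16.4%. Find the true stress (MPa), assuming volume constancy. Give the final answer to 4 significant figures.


sigma_true = sigma_eng * (1 + epsilon_eng)
sigma_true = 456 * (1 + 0.164)
sigma_true = 530.8 MPa


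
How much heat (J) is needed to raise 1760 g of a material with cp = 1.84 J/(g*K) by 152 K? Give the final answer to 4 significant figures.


Q = m * cp * dT
Q = 1760 * 1.84 * 152
Q = 492200 J


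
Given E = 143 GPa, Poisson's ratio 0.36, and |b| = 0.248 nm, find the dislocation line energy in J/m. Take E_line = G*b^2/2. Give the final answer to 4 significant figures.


Step 1: G = E / (2*(1+nu))
G = 143 / (2*(1+0.36)) = 52.5735 GPa = 5.25735e+10 Pa
Step 2: E_line = G*b^2/2
b = 0.248 nm = 2.48e-10 m
E_line = 0.5 * 5.25735e+10 * (2.48e-10)^2 = 1.617e-09 J/m


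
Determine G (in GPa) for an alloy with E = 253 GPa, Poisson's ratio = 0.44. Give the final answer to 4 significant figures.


G = E / (2*(1+nu))
G = 253 / (2*(1+0.44))
G = 87.85 GPa


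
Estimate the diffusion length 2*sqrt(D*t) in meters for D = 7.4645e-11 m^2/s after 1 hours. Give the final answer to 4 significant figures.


t = 1 hr = 3600 s
Diffusion length = 2*sqrt(D*t)
= 2*sqrt(7.4645e-11 * 3600)
= 1.037e-03 m


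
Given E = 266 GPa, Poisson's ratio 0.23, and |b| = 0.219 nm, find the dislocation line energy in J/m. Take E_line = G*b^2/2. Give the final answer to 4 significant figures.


Step 1: G = E / (2*(1+nu))
G = 266 / (2*(1+0.23)) = 108.13 GPa = 1.0813e+11 Pa
Step 2: E_line = G*b^2/2
b = 0.219 nm = 2.19e-10 m
E_line = 0.5 * 1.0813e+11 * (2.19e-10)^2 = 2.593e-09 J/m


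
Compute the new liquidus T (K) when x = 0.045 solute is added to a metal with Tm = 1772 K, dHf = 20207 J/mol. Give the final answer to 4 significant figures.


dT = R*Tm^2*x / dHf
dT = 8.314 * 1772^2 * 0.045 / 20207
dT = 58.1364 K
T_new = 1772 - 58.1364 = 1714 K


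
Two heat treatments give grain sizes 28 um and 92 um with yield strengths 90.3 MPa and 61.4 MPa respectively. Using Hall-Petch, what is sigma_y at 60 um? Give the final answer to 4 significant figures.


sigma_y = sigma0 + k / sqrt(d)
1/sqrt(d1) = 1/sqrt(2.8e-05) = 188.982;  1/sqrt(d2) = 104.257
k = (sigma1 - sigma2) / (1/sqrt(d1) - 1/sqrt(d2)) = (90.3 - 61.4) / (188.982 - 104.257) = 0.341103 MPa*m^0.5
sigma0 = sigma1 - k/sqrt(d1) = 90.3 - 0.341103*188.982 = 25.8375 MPa
sigma_y(d3) = 25.8375 + 0.341103 / sqrt(6e-05) = 69.87 MPa


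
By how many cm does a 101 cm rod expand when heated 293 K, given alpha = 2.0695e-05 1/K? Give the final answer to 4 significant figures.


dL = L0 * alpha * dT
dL = 101 * 2.0695e-05 * 293
dL = 0.6124 cm


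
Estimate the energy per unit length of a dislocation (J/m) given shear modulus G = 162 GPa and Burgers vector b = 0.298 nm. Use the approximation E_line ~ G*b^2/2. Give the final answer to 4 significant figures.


E = G*b^2/2
b = 0.298 nm = 2.98e-10 m
G = 162 GPa = 1.62e+11 Pa
E = 0.5 * 1.62e+11 * (2.98e-10)^2
E = 7.193e-09 J/m


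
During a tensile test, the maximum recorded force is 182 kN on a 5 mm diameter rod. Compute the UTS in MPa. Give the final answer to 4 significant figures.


A0 = pi*(d/2)^2 = pi*(5/2)^2 = 19.635 mm^2
UTS = F_max / A0 = 182*1000 / 19.635
UTS = 9269 MPa


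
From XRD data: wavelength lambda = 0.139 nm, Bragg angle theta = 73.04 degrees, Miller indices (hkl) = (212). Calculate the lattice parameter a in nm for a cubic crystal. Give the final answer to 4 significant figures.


d = lambda / (2*sin(theta))
d = 0.139 / (2*sin(73.04 deg))
d = 0.0726601 nm
a = d * sqrt(h^2+k^2+l^2) = 0.0726601 * sqrt(9)
a = 0.218 nm


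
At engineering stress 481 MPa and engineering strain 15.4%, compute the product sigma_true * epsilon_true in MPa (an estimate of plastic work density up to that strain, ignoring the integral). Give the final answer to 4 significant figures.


sigma_true = sigma_eng * (1 + epsilon_eng)
sigma_true = 481 * (1 + 0.154) = 555.074 MPa
epsilon_true = ln(1 + epsilon_eng)
epsilon_true = ln(1 + 0.154) = 0.143234
sigma_true * epsilon_true = 555.074 * 0.143234 = 79.51 MPa


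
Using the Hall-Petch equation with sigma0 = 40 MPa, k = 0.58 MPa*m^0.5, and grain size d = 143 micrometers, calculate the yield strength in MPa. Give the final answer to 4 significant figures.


sigma_y = sigma0 + k / sqrt(d)
d = 143 um = 1.43e-04 m
sigma_y = 40 + 0.58 / sqrt(1.43e-04)
sigma_y = 88.5 MPa


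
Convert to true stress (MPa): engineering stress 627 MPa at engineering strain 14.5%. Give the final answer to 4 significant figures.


sigma_true = sigma_eng * (1 + epsilon_eng)
sigma_true = 627 * (1 + 0.145)
sigma_true = 717.9 MPa


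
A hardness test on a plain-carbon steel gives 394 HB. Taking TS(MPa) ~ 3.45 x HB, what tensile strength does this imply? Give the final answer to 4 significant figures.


TS (MPa) = 3.45 * HB
TS = 3.45 * 394
TS = 1359 MPa


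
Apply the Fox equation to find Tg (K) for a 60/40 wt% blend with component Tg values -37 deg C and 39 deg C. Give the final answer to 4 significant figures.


1/Tg = w1/Tg1 + w2/Tg2 (in Kelvin)
Tg1 = 236.15 K, Tg2 = 312.15 K
1/Tg = 0.6/236.15 + 0.4/312.15
Tg = 261.6 K


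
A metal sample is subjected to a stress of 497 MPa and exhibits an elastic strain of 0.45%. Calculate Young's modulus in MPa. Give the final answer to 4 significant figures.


E = sigma / epsilon
epsilon = 0.45% = 4.5e-03
E = 497 / 4.5e-03
E = 110400 MPa


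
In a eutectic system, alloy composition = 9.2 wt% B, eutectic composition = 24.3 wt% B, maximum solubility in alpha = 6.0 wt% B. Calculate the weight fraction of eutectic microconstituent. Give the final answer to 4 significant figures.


f_primary = (C_e - C0) / (C_e - C_alpha_max)
f_primary = (24.3 - 9.2) / (24.3 - 6.0)
f_primary = 0.825137
f_eutectic = 1 - 0.825137 = 0.1749


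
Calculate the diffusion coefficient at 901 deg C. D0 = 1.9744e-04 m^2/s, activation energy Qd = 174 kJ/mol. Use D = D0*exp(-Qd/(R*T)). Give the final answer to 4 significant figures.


D = D0 * exp(-Qd / (R*T))
T = 1174.15 K
D = 1.9744e-04 * exp(-174e3 / (8.314 * 1174.15))
D = 3.584e-12 m^2/s


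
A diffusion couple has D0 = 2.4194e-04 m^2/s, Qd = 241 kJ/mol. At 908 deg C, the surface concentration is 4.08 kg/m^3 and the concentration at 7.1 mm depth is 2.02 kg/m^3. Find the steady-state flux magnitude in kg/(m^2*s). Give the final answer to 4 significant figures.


Step 1: D = D0 * exp(-Qd/(R*T))
T = 908 + 273.15 = 1181.15 K
D = 2.4194e-04 * exp(-241e3 / (8.314 * 1181.15)) = 5.31433e-15 m^2/s
Step 2: J = D * (C1 - C2) / dx
J = 5.31433e-15 * (4.08 - 2.02) / 7.1e-03
J = 1.542e-12 kg/(m^2*s)


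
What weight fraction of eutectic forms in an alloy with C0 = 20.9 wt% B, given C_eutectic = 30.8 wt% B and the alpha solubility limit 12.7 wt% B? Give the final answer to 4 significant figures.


f_primary = (C_e - C0) / (C_e - C_alpha_max)
f_primary = (30.8 - 20.9) / (30.8 - 12.7)
f_primary = 0.546961
f_eutectic = 1 - 0.546961 = 0.453


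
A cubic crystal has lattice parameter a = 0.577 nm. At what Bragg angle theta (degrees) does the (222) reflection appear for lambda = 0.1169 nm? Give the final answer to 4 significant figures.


d = a / sqrt(h^2+k^2+l^2)
d = 0.577 / sqrt(12) = 0.166566 nm
lambda = 2*d*sin(theta)  =>  sin(theta) = lambda / (2*d)
sin(theta) = 0.1169 / (2 * 0.166566) = 0.350913
theta = 20.54 deg


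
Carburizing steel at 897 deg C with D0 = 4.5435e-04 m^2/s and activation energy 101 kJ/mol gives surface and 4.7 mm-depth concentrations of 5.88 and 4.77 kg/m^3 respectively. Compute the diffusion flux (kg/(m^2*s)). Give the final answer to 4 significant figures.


Step 1: D = D0 * exp(-Qd/(R*T))
T = 897 + 273.15 = 1170.15 K
D = 4.5435e-04 * exp(-101e3 / (8.314 * 1170.15)) = 1.40819e-08 m^2/s
Step 2: J = D * (C1 - C2) / dx
J = 1.40819e-08 * (5.88 - 4.77) / 4.7e-03
J = 3.326e-06 kg/(m^2*s)


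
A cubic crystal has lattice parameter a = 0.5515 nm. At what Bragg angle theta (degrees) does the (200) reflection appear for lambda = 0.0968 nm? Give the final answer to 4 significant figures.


d = a / sqrt(h^2+k^2+l^2)
d = 0.5515 / sqrt(4) = 0.27575 nm
lambda = 2*d*sin(theta)  =>  sin(theta) = lambda / (2*d)
sin(theta) = 0.0968 / (2 * 0.27575) = 0.175521
theta = 10.11 deg


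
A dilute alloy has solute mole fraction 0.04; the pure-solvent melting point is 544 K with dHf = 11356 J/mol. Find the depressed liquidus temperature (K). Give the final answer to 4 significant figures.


dT = R*Tm^2*x / dHf
dT = 8.314 * 544^2 * 0.04 / 11356
dT = 8.66647 K
T_new = 544 - 8.66647 = 535.3 K


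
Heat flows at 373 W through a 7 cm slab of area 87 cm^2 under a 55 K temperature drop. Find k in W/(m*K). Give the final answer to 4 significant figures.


k = Q*L / (A*dT)
L = 0.07 m, A = 8.7e-03 m^2
k = 373 * 0.07 / (8.7e-03 * 55)
k = 54.57 W/(m*K)


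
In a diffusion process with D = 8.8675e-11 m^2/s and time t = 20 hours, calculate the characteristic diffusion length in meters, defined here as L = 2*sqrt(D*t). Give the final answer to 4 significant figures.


t = 20 hr = 72000 s
Diffusion length = 2*sqrt(D*t)
= 2*sqrt(8.8675e-11 * 72000)
= 5.054e-03 m


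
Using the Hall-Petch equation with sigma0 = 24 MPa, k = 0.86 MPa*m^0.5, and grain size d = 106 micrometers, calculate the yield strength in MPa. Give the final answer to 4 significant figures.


sigma_y = sigma0 + k / sqrt(d)
d = 106 um = 1.06e-04 m
sigma_y = 24 + 0.86 / sqrt(1.06e-04)
sigma_y = 107.5 MPa


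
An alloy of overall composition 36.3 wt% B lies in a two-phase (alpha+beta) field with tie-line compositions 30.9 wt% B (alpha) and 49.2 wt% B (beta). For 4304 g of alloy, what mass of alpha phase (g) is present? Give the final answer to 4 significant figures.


f_alpha = (C_beta - C0) / (C_beta - C_alpha)
f_alpha = (49.2 - 36.3) / (49.2 - 30.9) = 0.704918
m_alpha = f_alpha * m_total = 0.704918 * 4304 = 3034 g


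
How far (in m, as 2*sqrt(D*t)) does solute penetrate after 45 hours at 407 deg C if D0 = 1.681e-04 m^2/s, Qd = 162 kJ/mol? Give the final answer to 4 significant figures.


Step 1: D = D0 * exp(-Qd/(R*T))
T = 680.15 K
D = 1.681e-04 * exp(-162e3 / (8.314 * 680.15)) = 6.07754e-17 m^2/s
Step 2: L = 2*sqrt(D*t)
t = 45 h = 162000 s
L = 2*sqrt(6.07754e-17 * 162000) = 6.276e-06 m


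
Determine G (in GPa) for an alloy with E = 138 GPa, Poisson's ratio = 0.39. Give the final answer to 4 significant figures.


G = E / (2*(1+nu))
G = 138 / (2*(1+0.39))
G = 49.64 GPa


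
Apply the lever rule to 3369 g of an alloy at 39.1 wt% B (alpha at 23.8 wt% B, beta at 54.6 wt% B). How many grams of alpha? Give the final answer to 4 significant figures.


f_alpha = (C_beta - C0) / (C_beta - C_alpha)
f_alpha = (54.6 - 39.1) / (54.6 - 23.8) = 0.503247
m_alpha = f_alpha * m_total = 0.503247 * 3369 = 1695 g


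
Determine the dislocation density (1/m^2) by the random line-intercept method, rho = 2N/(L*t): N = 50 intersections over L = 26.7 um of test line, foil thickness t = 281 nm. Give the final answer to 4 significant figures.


rho = 2N / (L * t)
L = 26.7 um = 2.67e-05 m, t = 281 nm = 2.81e-07 m
rho = 2 * 50 / (2.67e-05 * 2.81e-07)
rho = 1.333e+13 1/m^2
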